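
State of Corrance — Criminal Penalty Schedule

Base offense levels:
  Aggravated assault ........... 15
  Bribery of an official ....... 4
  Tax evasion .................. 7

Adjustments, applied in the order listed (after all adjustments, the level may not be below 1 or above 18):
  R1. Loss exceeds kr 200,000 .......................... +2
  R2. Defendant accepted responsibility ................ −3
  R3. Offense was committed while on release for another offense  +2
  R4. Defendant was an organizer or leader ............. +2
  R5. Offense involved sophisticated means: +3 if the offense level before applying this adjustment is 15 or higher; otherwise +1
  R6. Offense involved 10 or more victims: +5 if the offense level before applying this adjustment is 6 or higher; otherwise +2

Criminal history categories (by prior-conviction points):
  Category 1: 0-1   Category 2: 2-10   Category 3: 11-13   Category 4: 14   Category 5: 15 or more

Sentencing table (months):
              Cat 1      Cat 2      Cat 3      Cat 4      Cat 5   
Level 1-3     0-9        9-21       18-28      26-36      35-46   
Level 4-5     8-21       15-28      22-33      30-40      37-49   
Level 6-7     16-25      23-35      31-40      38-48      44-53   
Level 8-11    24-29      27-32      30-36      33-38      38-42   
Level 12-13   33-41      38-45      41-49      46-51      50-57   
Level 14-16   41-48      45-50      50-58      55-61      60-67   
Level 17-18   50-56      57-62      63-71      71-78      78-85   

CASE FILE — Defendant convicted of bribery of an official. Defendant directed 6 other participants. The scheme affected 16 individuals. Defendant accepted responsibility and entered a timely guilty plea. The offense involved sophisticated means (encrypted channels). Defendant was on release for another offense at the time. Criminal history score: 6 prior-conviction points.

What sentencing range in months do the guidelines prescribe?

27-32 months

Base offense level for bribery of an official: 4.
R2 applies: 4 − 3 = 1.
R3 applies: 1 + 2 = 3.
R4 applies: 3 + 2 = 5.
R5 applies (level before this adjustment is 5 < 15, so +1): 5 + 1 = 6.
R6 applies (level before this adjustment is 6 ≥ 6, so +5): 6 + 5 = 11.
Final offense level: 11.
Criminal history: 6 prior points → Category 2 (2-10).
Level 11 falls in the 8-11 band.
Grid: Level 8-11 × Category 2 = 27-32 months.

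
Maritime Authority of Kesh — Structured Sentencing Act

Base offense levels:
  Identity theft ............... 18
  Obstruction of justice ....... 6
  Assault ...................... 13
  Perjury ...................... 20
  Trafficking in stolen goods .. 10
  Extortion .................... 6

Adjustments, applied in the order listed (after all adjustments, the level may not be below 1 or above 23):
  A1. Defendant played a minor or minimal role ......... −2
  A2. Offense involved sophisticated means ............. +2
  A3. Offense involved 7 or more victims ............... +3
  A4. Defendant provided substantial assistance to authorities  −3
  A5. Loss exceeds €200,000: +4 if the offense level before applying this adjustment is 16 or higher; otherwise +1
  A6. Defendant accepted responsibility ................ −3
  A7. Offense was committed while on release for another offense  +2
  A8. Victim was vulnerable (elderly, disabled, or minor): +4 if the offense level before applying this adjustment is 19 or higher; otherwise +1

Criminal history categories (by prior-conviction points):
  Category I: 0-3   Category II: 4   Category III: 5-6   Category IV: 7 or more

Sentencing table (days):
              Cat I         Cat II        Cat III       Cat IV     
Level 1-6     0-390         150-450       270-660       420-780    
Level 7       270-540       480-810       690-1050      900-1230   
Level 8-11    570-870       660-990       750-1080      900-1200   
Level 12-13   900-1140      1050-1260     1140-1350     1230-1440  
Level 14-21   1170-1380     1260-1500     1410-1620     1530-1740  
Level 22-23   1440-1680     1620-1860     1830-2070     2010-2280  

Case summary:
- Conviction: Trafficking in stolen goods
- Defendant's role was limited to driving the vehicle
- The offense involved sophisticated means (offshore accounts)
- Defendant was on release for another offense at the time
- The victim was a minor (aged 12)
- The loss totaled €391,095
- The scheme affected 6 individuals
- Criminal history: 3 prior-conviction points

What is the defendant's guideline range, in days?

Base offense level for trafficking in stolen goods: 10.
A1 applies: 10 − 2 = 8.
A2 applies: 8 + 2 = 10.
A4 does not apply.
A5 applies (level before this adjustment is 10 < 16, so +1): 10 + 1 = 11.
A7 applies: 11 + 2 = 13.
A8 applies (level before this adjustment is 13 < 19, so +1): 13 + 1 = 14.
Final offense level: 14.
Criminal history: 3 prior points → Category I (0-3).
Level 14 falls in the 14-21 band.
Grid: Level 14-21 × Category I = 1170-1380 days.

1170-1380 days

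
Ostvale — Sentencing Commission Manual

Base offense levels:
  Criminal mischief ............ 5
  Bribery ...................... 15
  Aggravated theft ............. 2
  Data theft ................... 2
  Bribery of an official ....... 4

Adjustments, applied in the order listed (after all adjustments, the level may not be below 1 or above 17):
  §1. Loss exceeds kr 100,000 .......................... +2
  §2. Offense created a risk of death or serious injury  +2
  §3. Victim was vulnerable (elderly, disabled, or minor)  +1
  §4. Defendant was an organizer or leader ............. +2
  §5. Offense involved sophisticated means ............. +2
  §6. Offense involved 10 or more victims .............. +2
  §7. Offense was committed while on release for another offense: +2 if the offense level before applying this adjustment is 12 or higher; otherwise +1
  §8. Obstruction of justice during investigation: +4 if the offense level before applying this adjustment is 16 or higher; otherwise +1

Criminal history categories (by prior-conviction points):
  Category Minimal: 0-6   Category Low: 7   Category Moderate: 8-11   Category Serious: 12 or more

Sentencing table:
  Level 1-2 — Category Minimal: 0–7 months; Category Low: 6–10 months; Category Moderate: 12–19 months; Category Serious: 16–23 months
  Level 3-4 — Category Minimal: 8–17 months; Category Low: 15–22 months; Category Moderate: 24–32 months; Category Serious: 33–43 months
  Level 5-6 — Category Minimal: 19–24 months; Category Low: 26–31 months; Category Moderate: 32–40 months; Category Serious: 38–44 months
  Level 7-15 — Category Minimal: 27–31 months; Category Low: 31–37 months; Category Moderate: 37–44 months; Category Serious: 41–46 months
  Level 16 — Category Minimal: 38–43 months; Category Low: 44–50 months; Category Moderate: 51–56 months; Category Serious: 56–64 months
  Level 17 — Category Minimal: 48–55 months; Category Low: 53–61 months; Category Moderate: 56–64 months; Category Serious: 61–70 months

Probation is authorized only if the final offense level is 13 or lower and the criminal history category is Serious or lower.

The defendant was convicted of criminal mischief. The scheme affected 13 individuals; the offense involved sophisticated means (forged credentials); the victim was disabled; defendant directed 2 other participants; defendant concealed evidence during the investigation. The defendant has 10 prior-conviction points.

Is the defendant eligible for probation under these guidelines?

Base offense level for criminal mischief: 5.
§1 does not apply.
§2 does not apply.
§3 applies: 5 + 1 = 6.
§4 applies: 6 + 2 = 8.
§5 applies: 8 + 2 = 10.
§6 applies: 10 + 2 = 12.
§8 applies (level before this adjustment is 12 < 16, so +1): 12 + 1 = 13.
Final offense level: 13.
Criminal history: 10 prior points → Category Moderate (8-11).
Level 13 falls in the 7-15 band.
Grid: Level 7-15 × Category Moderate = 37-44 months.
Probation check: level 13 ≤ 13 and category Moderate ≤ Serious → eligible.

Yes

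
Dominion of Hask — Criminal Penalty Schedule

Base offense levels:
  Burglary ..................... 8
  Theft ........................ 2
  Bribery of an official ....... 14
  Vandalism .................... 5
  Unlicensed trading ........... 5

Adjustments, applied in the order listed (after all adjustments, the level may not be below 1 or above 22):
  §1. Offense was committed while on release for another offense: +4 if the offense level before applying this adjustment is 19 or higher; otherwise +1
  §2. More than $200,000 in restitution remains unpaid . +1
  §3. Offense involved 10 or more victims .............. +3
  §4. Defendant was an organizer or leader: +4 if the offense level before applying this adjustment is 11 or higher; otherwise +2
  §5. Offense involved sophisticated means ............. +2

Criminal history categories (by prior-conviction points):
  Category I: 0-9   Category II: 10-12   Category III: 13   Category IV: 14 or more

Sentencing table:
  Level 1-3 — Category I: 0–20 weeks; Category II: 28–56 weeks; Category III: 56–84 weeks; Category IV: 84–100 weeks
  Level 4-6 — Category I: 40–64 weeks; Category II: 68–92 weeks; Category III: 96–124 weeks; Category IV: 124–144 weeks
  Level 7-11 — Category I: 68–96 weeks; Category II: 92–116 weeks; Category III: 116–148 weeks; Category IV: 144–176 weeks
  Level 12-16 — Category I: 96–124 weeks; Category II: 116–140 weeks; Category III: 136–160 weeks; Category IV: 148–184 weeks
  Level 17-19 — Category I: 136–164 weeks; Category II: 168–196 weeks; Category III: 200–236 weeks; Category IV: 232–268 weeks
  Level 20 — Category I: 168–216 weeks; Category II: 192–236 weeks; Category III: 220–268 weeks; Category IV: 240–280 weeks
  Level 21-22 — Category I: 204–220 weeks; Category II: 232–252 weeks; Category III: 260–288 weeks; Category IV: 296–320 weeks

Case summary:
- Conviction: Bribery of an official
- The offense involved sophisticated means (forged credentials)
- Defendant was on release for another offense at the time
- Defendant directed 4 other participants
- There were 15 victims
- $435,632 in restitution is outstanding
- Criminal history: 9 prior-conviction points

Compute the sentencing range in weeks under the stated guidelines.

Base offense level for bribery of an official: 14.
§1 applies (level before this adjustment is 14 < 19, so +1): 14 + 1 = 15.
§2 applies: 15 + 1 = 16.
§3 applies: 16 + 3 = 19.
§4 applies (level before this adjustment is 19 ≥ 11, so +4): 19 + 4 = 23.
§5 applies: 23 + 2 = 25.
Level 25 exceeds the maximum of 22; capped at 22.
Final offense level: 22.
Criminal history: 9 prior points → Category I (0-9).
Level 22 falls in the 21-22 band.
Grid: Level 21-22 × Category I = 204-220 weeks.

204-220 weeks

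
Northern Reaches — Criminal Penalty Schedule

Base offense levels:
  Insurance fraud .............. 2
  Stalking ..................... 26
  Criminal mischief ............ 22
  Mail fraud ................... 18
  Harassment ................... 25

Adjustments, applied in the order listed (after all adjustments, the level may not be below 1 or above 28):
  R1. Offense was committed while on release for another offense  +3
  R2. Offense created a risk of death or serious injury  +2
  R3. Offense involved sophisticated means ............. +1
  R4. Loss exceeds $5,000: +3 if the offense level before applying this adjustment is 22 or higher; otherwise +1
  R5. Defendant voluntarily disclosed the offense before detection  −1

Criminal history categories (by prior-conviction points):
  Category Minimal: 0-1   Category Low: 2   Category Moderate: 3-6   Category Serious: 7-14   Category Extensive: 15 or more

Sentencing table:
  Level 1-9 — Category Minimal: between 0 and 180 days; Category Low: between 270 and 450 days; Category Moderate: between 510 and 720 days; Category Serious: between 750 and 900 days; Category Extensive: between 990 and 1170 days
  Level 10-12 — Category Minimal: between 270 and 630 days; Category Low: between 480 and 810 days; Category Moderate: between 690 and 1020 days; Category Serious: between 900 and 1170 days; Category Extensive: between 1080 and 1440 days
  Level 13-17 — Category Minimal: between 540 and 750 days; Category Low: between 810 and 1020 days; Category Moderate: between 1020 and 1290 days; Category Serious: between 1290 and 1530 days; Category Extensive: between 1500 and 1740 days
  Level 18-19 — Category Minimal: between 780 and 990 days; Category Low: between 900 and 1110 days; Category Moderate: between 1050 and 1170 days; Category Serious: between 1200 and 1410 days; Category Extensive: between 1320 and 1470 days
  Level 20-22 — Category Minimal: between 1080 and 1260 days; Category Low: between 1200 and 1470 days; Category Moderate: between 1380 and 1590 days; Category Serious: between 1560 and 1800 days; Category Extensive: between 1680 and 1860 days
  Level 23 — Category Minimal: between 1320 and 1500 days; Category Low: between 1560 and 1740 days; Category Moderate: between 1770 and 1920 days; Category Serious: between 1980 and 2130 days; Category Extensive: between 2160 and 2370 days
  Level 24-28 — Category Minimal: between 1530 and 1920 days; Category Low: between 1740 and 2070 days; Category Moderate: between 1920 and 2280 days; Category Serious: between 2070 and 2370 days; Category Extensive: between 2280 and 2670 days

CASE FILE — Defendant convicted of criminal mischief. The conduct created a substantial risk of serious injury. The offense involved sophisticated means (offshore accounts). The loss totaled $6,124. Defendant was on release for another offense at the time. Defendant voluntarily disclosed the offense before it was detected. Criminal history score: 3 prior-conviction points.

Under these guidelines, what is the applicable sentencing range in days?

1920-2280 days

Base offense level for criminal mischief: 22.
R1 applies: 22 + 3 = 25.
R2 applies: 25 + 2 = 27.
R3 applies: 27 + 1 = 28.
R4 applies (level before this adjustment is 28 ≥ 22, so +3): 28 + 3 = 31.
R5 applies: 31 − 1 = 30.
Level 30 exceeds the maximum of 28; capped at 28.
Final offense level: 28.
Criminal history: 3 prior points → Category Moderate (3-6).
Level 28 falls in the 24-28 band.
Grid: Level 24-28 × Category Moderate = 1920-2280 days.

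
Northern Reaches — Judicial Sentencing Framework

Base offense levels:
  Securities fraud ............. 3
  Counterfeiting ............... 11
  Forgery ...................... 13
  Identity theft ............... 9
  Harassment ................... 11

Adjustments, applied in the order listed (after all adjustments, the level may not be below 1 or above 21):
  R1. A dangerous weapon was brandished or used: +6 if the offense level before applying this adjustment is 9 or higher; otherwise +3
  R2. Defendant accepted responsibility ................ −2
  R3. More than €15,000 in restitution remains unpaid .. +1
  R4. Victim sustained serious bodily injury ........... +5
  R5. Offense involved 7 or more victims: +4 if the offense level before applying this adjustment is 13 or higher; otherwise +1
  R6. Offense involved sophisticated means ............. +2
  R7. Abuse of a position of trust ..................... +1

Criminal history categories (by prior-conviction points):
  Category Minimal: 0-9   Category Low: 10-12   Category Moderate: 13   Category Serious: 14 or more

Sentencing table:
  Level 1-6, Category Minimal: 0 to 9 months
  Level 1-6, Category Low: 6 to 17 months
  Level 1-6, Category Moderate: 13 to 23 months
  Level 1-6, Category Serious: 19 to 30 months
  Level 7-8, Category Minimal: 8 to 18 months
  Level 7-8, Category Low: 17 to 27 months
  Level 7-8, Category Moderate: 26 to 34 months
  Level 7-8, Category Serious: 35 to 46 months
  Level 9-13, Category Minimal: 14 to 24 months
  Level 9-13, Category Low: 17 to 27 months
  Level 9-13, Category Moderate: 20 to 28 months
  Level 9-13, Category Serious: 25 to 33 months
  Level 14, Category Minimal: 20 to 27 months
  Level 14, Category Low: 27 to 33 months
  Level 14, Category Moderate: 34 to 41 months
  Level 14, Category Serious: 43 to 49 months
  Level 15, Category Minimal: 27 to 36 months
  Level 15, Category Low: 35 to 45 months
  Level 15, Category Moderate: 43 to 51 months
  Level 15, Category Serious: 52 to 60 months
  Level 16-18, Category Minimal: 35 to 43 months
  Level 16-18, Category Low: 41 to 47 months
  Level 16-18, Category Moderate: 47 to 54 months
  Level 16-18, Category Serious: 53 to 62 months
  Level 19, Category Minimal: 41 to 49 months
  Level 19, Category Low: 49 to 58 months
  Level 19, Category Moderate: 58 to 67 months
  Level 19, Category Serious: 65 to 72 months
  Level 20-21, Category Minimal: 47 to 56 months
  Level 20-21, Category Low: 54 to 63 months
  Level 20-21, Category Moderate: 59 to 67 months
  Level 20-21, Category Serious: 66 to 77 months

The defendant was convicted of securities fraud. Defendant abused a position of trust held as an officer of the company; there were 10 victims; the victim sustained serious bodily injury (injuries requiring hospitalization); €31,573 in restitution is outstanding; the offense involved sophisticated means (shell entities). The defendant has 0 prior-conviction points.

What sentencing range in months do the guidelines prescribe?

14-24 months

Base offense level for securities fraud: 3.
R3 applies: 3 + 1 = 4.
R4 applies: 4 + 5 = 9.
R5 applies (level before this adjustment is 9 < 13, so +1): 9 + 1 = 10.
R6 applies: 10 + 2 = 12.
R7 applies: 12 + 1 = 13.
Final offense level: 13.
Criminal history: 0 prior points → Category Minimal (0-9).
Level 13 falls in the 9-13 band.
Grid: Level 9-13 × Category Minimal = 14-24 months.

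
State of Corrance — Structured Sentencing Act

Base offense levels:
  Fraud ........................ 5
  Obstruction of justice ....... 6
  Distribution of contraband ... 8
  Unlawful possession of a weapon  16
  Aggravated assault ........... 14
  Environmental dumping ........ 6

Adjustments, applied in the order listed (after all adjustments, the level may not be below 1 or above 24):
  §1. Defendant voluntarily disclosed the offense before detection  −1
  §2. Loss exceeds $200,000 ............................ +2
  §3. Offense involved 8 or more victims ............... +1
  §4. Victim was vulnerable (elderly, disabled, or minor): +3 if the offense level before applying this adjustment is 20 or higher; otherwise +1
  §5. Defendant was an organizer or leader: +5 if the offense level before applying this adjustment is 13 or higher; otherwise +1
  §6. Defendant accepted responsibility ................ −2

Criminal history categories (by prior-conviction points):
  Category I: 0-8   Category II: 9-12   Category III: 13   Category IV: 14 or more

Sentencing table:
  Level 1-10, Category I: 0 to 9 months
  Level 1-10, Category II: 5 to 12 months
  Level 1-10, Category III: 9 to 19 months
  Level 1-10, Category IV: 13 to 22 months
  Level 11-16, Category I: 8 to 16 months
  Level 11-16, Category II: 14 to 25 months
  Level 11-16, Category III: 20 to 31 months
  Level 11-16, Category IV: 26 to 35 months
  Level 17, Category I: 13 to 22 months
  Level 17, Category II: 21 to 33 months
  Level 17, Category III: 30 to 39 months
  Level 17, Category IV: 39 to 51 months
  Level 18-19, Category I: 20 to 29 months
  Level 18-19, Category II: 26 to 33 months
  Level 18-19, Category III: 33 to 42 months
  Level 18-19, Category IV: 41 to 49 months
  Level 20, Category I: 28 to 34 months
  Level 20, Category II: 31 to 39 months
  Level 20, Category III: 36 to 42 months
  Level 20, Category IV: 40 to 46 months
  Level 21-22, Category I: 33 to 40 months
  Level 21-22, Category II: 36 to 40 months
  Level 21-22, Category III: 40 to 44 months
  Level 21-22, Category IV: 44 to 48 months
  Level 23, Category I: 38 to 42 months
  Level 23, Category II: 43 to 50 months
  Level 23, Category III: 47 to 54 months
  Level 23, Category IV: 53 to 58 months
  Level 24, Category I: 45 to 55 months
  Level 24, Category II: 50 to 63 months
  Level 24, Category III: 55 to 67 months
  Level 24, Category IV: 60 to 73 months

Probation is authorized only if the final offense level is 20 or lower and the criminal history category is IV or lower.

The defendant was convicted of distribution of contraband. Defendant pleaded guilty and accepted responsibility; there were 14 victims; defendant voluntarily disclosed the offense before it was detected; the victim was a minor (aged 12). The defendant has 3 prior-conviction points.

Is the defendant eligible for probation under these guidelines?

Base offense level for distribution of contraband: 8.
§1 applies: 8 − 1 = 7.
§2 does not apply.
§3 applies: 7 + 1 = 8.
§4 applies (level before this adjustment is 8 < 20, so +1): 8 + 1 = 9.
§5 does not apply.
§6 applies: 9 − 2 = 7.
Final offense level: 7.
Criminal history: 3 prior points → Category I (0-8).
Level 7 falls in the 1-10 band.
Grid: Level 1-10 × Category I = 0-9 months.
Probation check: level 7 ≤ 20 and category I ≤ IV → eligible.

Yes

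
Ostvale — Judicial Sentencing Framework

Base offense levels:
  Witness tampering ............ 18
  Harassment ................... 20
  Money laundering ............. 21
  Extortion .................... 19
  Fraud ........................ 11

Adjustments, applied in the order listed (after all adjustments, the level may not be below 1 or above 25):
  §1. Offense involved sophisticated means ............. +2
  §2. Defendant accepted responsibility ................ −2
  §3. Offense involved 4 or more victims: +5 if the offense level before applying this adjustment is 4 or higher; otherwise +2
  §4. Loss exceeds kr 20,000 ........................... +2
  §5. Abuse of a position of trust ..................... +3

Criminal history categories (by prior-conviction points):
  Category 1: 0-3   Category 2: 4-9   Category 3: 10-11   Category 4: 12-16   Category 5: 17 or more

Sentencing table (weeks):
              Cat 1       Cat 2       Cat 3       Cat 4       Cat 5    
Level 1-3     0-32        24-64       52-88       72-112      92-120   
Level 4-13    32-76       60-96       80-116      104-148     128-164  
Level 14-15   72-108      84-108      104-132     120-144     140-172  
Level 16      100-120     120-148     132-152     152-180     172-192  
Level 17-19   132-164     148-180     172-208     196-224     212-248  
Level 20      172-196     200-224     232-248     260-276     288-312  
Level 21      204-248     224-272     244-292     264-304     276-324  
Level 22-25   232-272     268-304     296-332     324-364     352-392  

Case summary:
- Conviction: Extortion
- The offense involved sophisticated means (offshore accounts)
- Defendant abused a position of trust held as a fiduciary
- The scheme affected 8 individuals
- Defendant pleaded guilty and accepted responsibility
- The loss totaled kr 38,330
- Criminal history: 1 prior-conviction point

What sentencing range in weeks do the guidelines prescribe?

Base offense level for extortion: 19.
§1 applies: 19 + 2 = 21.
§2 applies: 21 − 2 = 19.
§3 applies (level before this adjustment is 19 ≥ 4, so +5): 19 + 5 = 24.
§4 applies: 24 + 2 = 26.
§5 applies: 26 + 3 = 29.
Level 29 exceeds the maximum of 25; capped at 25.
Final offense level: 25.
Criminal history: 1 prior point → Category 1 (0-3).
Level 25 falls in the 22-25 band.
Grid: Level 22-25 × Category 1 = 232-272 weeks.

232-272 weeks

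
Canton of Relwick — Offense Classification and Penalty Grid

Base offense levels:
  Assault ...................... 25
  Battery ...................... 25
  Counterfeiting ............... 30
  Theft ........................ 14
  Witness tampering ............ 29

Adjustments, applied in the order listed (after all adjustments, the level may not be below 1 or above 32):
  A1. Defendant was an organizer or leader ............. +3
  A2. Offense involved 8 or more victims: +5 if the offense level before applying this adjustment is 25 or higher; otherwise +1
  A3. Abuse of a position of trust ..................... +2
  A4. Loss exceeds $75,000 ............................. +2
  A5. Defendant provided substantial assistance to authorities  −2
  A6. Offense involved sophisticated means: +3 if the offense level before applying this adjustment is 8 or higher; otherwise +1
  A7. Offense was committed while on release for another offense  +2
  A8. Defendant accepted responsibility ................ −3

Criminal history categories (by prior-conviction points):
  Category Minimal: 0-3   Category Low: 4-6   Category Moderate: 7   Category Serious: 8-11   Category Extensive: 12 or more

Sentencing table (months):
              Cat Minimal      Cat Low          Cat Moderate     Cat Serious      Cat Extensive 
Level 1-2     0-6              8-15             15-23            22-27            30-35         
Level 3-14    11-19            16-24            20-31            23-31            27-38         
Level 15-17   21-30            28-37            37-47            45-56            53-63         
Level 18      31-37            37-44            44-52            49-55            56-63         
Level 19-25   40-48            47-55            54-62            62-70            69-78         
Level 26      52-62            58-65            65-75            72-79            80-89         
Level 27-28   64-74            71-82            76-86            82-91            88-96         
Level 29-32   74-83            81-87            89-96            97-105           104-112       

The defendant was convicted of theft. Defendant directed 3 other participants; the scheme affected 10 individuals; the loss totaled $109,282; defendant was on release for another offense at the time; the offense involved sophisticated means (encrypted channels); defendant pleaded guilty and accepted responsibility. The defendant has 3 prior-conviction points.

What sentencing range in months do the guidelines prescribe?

40-48 months

Base offense level for theft: 14.
A1 applies: 14 + 3 = 17.
A2 applies (level before this adjustment is 17 < 25, so +1): 17 + 1 = 18.
A4 applies: 18 + 2 = 20.
A6 applies (level before this adjustment is 20 ≥ 8, so +3): 20 + 3 = 23.
A7 applies: 23 + 2 = 25.
A8 applies: 25 − 3 = 22.
Final offense level: 22.
Criminal history: 3 prior points → Category Minimal (0-3).
Level 22 falls in the 19-25 band.
Grid: Level 19-25 × Category Minimal = 40-48 months.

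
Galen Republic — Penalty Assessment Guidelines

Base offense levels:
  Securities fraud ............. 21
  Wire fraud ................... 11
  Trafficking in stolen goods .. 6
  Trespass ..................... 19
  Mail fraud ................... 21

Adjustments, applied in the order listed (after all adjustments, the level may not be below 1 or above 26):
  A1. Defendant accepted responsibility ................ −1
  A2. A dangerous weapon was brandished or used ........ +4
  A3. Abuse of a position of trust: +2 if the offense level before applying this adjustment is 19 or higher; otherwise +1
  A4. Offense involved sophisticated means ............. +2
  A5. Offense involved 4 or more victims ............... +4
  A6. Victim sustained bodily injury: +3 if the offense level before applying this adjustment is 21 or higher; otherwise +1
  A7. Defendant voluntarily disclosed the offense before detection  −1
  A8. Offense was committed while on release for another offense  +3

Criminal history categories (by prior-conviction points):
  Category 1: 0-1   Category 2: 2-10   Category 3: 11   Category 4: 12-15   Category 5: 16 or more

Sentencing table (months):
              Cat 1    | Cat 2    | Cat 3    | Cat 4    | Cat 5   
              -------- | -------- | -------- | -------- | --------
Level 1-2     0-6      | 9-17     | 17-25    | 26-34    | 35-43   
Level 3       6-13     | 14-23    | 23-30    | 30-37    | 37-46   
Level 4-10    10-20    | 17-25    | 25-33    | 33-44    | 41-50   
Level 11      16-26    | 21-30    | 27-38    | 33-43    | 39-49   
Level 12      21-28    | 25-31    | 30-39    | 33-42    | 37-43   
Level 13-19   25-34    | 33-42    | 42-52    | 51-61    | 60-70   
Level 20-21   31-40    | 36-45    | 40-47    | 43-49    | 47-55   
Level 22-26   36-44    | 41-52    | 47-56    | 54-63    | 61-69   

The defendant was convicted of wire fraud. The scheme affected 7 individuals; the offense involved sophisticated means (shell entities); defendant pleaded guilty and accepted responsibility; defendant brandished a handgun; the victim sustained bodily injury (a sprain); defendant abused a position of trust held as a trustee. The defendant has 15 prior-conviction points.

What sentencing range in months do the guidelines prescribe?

54-63 months

Base offense level for wire fraud: 11.
A1 applies: 11 − 1 = 10.
A2 applies: 10 + 4 = 14.
A3 applies (level before this adjustment is 14 < 19, so +1): 14 + 1 = 15.
A4 applies: 15 + 2 = 17.
A5 applies: 17 + 4 = 21.
A6 applies (level before this adjustment is 21 ≥ 21, so +3): 21 + 3 = 24.
Final offense level: 24.
Criminal history: 15 prior points → Category 4 (12-15).
Level 24 falls in the 22-26 band.
Grid: Level 22-26 × Category 4 = 54-63 months.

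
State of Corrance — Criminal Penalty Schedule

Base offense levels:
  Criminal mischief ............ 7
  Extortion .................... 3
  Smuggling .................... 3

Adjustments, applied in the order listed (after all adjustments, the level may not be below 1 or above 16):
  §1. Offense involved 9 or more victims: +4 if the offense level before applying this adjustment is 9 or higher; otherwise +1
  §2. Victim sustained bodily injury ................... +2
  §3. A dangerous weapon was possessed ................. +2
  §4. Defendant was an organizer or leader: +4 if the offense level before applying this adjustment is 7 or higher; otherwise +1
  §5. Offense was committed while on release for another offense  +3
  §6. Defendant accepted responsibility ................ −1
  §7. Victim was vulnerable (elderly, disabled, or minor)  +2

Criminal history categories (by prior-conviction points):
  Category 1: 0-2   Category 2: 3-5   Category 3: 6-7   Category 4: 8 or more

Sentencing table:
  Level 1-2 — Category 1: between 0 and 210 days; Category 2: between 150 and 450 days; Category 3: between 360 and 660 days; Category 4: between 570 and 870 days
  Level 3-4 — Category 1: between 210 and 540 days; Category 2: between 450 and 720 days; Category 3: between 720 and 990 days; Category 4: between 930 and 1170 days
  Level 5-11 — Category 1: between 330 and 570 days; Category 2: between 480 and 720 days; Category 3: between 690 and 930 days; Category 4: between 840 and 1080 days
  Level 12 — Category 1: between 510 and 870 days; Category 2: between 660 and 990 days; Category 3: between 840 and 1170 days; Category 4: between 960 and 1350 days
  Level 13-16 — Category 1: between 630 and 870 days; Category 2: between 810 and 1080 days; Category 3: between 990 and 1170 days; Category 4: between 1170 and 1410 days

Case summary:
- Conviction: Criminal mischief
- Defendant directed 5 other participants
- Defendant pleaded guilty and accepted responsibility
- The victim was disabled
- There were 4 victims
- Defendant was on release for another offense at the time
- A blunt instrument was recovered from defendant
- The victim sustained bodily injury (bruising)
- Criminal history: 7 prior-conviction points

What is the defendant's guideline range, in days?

Base offense level for criminal mischief: 7.
§2 applies: 7 + 2 = 9.
§3 applies: 9 + 2 = 11.
§4 applies (level before this adjustment is 11 ≥ 7, so +4): 11 + 4 = 15.
§5 applies: 15 + 3 = 18.
§6 applies: 18 − 1 = 17.
§7 applies: 17 + 2 = 19.
Level 19 exceeds the maximum of 16; capped at 16.
Final offense level: 16.
Criminal history: 7 prior points → Category 3 (6-7).
Level 16 falls in the 13-16 band.
Grid: Level 13-16 × Category 3 = 990-1170 days.

990-1170 days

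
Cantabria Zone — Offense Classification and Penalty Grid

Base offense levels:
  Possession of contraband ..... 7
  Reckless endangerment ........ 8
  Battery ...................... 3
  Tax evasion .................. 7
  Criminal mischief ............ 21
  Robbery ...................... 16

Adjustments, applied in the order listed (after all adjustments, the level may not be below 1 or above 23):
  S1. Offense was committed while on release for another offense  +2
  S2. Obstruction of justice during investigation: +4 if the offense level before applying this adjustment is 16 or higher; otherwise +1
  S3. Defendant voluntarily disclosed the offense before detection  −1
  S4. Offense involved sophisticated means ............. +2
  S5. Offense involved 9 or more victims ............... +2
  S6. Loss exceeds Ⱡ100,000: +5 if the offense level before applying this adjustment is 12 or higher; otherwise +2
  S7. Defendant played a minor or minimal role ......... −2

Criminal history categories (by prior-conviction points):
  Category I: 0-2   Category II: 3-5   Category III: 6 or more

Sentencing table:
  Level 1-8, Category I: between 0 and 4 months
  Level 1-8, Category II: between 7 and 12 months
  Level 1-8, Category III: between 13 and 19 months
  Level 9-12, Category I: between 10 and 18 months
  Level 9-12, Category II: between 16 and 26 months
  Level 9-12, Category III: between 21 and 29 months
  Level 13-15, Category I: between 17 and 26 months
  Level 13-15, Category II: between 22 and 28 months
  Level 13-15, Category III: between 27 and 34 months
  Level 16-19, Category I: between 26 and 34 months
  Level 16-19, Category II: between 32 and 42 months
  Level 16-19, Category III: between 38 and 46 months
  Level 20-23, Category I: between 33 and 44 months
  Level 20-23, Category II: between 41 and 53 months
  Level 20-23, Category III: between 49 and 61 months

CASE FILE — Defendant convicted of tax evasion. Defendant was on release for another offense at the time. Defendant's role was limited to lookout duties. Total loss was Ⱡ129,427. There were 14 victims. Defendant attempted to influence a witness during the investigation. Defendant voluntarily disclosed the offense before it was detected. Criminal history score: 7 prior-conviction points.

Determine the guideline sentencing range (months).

21-29 months

Base offense level for tax evasion: 7.
S1 applies: 7 + 2 = 9.
S2 applies (level before this adjustment is 9 < 16, so +1): 9 + 1 = 10.
S3 applies: 10 − 1 = 9.
S5 applies: 9 + 2 = 11.
S6 applies (level before this adjustment is 11 < 12, so +2): 11 + 2 = 13.
S7 applies: 13 − 2 = 11.
Final offense level: 11.
Criminal history: 7 prior points → Category III (6+).
Level 11 falls in the 9-12 band.
Grid: Level 9-12 × Category III = 21-29 months.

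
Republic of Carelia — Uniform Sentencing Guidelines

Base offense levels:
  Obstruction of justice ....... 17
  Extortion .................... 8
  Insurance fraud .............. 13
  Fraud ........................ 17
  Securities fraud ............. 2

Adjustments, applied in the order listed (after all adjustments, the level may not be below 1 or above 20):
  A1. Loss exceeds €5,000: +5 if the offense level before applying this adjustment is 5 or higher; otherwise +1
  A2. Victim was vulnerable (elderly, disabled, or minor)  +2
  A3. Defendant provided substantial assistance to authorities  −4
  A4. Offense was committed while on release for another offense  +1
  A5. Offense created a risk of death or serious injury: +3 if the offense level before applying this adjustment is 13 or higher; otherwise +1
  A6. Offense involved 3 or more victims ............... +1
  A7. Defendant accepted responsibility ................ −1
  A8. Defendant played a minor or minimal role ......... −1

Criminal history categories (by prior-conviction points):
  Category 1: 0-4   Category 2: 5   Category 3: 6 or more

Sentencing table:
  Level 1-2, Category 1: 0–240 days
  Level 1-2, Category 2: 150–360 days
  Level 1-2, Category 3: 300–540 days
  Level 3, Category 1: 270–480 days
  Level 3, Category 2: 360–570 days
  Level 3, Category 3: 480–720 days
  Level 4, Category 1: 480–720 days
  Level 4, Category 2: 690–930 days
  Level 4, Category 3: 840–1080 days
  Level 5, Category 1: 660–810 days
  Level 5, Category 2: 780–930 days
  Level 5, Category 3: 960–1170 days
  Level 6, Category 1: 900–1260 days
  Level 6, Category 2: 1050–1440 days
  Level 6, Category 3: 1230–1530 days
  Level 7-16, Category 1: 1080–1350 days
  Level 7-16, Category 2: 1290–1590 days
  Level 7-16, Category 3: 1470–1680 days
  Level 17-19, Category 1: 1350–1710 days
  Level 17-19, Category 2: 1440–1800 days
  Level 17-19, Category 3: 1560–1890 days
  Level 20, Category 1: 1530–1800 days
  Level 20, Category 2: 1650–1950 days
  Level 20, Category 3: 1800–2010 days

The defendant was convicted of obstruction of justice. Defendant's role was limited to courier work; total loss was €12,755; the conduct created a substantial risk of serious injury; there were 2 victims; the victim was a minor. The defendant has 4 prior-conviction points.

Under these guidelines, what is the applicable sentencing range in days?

1530-1800 days

Base offense level for obstruction of justice: 17.
A1 applies (level before this adjustment is 17 ≥ 5, so +5): 17 + 5 = 22.
A2 applies: 22 + 2 = 24.
A4 does not apply.
A5 applies (level before this adjustment is 24 ≥ 13, so +3): 24 + 3 = 27.
A6 does not apply.
A7 does not apply.
A8 applies: 27 − 1 = 26.
Level 26 exceeds the maximum of 20; capped at 20.
Final offense level: 20.
Criminal history: 4 prior points → Category 1 (0-4).
Level 20 falls in the 20 band.
Grid: Level 20 × Category 1 = 1530-1800 days.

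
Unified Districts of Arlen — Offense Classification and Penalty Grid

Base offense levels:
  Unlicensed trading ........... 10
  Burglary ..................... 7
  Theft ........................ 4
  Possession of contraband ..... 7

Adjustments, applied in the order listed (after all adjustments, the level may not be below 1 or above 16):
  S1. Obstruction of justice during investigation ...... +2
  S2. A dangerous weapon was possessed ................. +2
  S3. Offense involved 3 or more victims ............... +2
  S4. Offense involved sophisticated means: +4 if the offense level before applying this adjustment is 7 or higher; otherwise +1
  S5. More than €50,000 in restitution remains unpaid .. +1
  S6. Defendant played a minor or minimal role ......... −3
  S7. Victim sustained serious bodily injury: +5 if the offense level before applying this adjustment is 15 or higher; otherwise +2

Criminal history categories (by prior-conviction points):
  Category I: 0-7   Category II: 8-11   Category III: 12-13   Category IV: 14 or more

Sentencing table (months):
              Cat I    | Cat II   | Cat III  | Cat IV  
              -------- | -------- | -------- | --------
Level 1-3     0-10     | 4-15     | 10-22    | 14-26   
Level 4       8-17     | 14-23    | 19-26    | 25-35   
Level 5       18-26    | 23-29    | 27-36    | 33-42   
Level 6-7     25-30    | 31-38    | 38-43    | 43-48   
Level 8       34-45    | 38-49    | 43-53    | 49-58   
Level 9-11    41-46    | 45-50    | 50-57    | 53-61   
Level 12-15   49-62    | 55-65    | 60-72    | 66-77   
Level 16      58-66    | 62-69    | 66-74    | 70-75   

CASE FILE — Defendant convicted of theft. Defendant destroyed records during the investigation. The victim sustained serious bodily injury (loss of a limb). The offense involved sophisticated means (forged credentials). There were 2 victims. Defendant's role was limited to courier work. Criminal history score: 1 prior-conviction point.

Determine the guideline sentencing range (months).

25-30 months

Base offense level for theft: 4.
S1 applies: 4 + 2 = 6.
S4 applies (level before this adjustment is 6 < 7, so +1): 6 + 1 = 7.
S6 applies: 7 − 3 = 4.
S7 applies (level before this adjustment is 4 < 15, so +2): 4 + 2 = 6.
Final offense level: 6.
Criminal history: 1 prior point → Category I (0-7).
Level 6 falls in the 6-7 band.
Grid: Level 6-7 × Category I = 25-30 months.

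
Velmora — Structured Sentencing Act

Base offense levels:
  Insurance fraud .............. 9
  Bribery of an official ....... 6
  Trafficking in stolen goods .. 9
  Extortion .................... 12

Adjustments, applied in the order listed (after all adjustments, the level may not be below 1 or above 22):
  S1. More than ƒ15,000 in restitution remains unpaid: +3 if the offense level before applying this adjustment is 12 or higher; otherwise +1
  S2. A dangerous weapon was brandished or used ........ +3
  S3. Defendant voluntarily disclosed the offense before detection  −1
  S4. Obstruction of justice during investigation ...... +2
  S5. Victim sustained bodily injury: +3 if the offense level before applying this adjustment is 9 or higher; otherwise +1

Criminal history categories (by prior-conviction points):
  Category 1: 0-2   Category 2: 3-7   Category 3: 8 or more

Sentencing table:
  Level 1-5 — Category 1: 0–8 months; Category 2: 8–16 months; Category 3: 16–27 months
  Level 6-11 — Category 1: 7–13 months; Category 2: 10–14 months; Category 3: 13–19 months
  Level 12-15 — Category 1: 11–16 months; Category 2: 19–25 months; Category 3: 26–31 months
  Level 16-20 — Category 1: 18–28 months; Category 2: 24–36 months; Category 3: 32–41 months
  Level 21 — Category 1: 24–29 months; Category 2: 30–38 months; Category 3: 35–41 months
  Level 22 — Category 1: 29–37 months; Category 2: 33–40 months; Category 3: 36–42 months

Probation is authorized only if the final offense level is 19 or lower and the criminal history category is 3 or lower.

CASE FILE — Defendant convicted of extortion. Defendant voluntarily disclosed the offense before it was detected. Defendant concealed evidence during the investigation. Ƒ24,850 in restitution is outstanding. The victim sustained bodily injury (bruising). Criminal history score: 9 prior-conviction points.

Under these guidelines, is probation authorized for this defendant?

Base offense level for extortion: 12.
S1 applies (level before this adjustment is 12 ≥ 12, so +3): 12 + 3 = 15.
S3 applies: 15 − 1 = 14.
S4 applies: 14 + 2 = 16.
S5 applies (level before this adjustment is 16 ≥ 9, so +3): 16 + 3 = 19.
Final offense level: 19.
Criminal history: 9 prior points → Category 3 (8+).
Level 19 falls in the 16-20 band.
Grid: Level 16-20 × Category 3 = 32-41 months.
Probation check: level 19 ≤ 19 and category 3 ≤ 3 → eligible.

Yes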